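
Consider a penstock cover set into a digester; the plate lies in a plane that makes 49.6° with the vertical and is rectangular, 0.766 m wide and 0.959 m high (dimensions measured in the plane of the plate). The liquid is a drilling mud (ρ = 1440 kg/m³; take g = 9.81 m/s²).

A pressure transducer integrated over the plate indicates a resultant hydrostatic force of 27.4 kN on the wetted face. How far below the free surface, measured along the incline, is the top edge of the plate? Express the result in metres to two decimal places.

γ = ρg = 1440 × 9.81 / 1000 = 14.1264 kN/m³.
A = 0.766 × 0.959 = 0.734594 m².
From F = γ·h_c·A, the centroid depth is h_c = 27.4/(14.1264 × 0.734594) = 2.64041 m.
The plate makes 49.6° with the vertical, i.e. θ = 90° − 49.6° = 40.4° to the horizontal. Measuring y along the incline from the free-surface line, vertical depth h = y·sinθ with sinθ = 0.648120.
Along the incline, y_c = h_c/sinθ = 2.64041/0.648120 = 4.07395 m.
The centroid lies 0.959/2 = 0.4795 m below the top edge, so the top edge sits at y_top = 4.07395 − 0.4795 = 3.59445 m along the incline.

y_top ≈ 3.59 m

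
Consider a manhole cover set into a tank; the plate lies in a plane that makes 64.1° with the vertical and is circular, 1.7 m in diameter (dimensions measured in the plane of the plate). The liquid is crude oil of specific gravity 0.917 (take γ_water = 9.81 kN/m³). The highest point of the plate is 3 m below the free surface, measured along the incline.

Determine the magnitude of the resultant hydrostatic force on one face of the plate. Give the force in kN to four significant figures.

γ = 0.917 × 9.81 = 8.99577 kN/m³.
The plate makes 64.1° with the vertical, i.e. θ = 90° − 64.1° = 25.9° to the horizontal. Measuring y along the incline from the free-surface line, vertical depth h = y·sinθ with sinθ = 0.436802.
The centroid is at the centre, 0.85 m below the top of the plate, so y_c = 3 + 0.85 = 3.85 m and h_c = 3.85 × 0.436802 = 1.68169 m.
A = π(0.85)² = 2.2698 m².
Resultant F = γ·h_c·A = 8.99577 × 1.68169 × 2.2698 = 34.3378 kN.

F ≈ 34.34 kN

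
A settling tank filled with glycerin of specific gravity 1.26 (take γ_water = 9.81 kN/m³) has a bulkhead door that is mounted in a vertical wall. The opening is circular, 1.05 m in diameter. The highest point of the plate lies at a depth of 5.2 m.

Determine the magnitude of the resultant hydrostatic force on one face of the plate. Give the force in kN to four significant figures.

γ = 1.26 × 9.81 = 12.3606 kN/m³.
The centroid is at the centre, 0.525 m below the top of the plate, so the centroid depth is h_c = 5.2 + 0.525 = 5.725 m.
A = π(0.525)² = 0.865901 m².
Resultant F = γ·h_c·A = 12.3606 × 5.725 × 0.865901 = 61.275 kN.

F ≈ 61.28 kN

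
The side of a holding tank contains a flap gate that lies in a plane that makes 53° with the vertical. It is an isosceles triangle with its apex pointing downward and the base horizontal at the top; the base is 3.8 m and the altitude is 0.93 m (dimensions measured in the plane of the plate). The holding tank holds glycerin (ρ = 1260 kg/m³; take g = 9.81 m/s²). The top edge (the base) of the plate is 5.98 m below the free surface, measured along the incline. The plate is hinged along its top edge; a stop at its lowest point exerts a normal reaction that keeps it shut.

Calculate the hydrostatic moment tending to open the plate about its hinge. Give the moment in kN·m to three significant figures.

γ = ρg = 1260 × 9.81 / 1000 = 12.3606 kN/m³.
The plate makes 53° with the vertical, i.e. θ = 90° − 53° = 37° to the horizontal. Measuring y along the incline from the free-surface line, vertical depth h = y·sinθ with sinθ = 0.601815.
With the apex down, the centroid sits h/3 = 0.93/3 = 0.31 m below the base (the top edge), so y_c = 5.98 + 0.31 = 6.29 m and h_c = 6.29 × 0.601815 = 3.78542 m.
A = ½ × 3.8 × 0.93 = 1.767 m².
Resultant F = γ·h_c·A = 12.3606 × 3.78542 × 1.767 = 82.678 kN.
I_c = b·h³/36 = 3.8 × 0.93³/36 = 0.0849044 m⁴.
Centre of pressure: y_p = y_c + I_c/(y_c·A) = 6.29 + 0.0849044/(6.29 × 1.767) = 6.29 + 0.00763911 = 6.29764 m along the plane.
The resultant acts 0.31 + 0.00763911 = 0.317639 m (along the plate) below the hinge at the top edge, so the moment about the hinge is M = F × 0.317639 = 82.678 × 0.317639 = 26.2618 kN·m.

M ≈ 26.3 kN·m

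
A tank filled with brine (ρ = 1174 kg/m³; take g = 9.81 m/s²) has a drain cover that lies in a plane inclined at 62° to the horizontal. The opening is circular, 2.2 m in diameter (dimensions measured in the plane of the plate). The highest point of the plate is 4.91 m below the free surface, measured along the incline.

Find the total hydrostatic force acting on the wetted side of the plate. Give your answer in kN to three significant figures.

γ = ρg = 1174 × 9.81 / 1000 = 11.51694 kN/m³.
Let θ = 62° be the plate's angle to the horizontal; measure y along the incline from where the plane meets the free surface. Vertical depth h = y·sinθ with sinθ = 0.882948.
The centroid is at the centre, 1.1 m below the top of the plate, so y_c = 4.91 + 1.1 = 6.01 m and h_c = 6.01 × 0.882948 = 5.30652 m.
A = π(1.1)² = 3.80133 m².
Resultant F = γ·h_c·A = 11.51694 × 5.30652 × 3.80133 = 232.318 kN.

F ≈ 232 kN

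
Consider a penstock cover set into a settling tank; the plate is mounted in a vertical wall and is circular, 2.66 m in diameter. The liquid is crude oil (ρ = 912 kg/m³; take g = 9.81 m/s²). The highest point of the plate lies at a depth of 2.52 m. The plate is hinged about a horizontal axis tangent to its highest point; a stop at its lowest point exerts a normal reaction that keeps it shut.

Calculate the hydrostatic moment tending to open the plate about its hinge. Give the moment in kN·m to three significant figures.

M ≈ 277 kN·m

γ = ρg = 912 × 9.81 / 1000 = 8.94672 kN/m³.
The centroid is at the centre, 1.33 m below the top of the plate, so the centroid depth is h_c = 2.52 + 1.33 = 3.85 m.
A = π(1.33)² = 5.55716 m².
Resultant F = γ·h_c·A = 8.94672 × 3.85 × 5.55716 = 191.416 kN.
I_c = πr⁴/4 = π × 1.33⁴/4 = 2.45752 m⁴.
Centre of pressure: y_p = y_c + I_c/(y_c·A) = 3.85 + 2.45752/(3.85 × 5.55716) = 3.85 + 0.114864 = 3.96486 m along the plane.
The resultant acts 1.33 + 0.114864 = 1.44486 m (along the plate) below the hinge at the top edge, so the moment about the hinge is M = F × 1.44486 = 191.416 × 1.44486 = 276.569 kN·m.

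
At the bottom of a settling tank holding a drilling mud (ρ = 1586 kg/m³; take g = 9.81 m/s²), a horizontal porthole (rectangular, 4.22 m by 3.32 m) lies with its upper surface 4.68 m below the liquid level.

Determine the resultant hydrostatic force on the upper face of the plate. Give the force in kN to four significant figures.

γ = ρg = 1586 × 9.81 / 1000 = 15.55866 kN/m³.
The plate is horizontal, so pressure is uniform at p = γ·h = 15.55866 × 4.68 = 72.8145 kN/m².
A = 4.22 × 3.32 = 14.0104 m².
F = p·A = 72.8145 × 14.0104 = 1020.16 kN.

F ≈ 1020 kN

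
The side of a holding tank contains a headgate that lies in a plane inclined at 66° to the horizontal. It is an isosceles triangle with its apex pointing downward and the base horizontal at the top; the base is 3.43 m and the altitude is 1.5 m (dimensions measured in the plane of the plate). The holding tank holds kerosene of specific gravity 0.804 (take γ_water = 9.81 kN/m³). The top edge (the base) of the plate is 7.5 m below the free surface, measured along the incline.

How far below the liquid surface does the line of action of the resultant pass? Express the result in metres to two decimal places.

γ = 0.804 × 9.81 = 7.88724 kN/m³.
Let θ = 66° be the plate's angle to the horizontal; measure y along the incline from where the plane meets the free surface. Vertical depth h = y·sinθ with sinθ = 0.913545.
With the apex down, the centroid sits h/3 = 1.5/3 = 0.5 m below the base (the top edge), so y_c = 7.5 + 0.5 = 8 m and h_c = 8 × 0.913545 = 7.30836 m.
A = ½ × 3.43 × 1.5 = 2.5725 m².
Resultant F = γ·h_c·A = 7.88724 × 7.30836 × 2.5725 = 148.286 kN.
I_c = b·h³/36 = 3.43 × 1.5³/36 = 0.321562 m⁴.
Centre of pressure: y_p = y_c + I_c/(y_c·A) = 8 + 0.321562/(8 × 2.5725) = 8 + 0.015625 = 8.01562 m along the plane.
Vertically, h_p = y_p·sinθ = 8.01562 × 0.913545 = 7.32263 m.

h_p = 7.32 m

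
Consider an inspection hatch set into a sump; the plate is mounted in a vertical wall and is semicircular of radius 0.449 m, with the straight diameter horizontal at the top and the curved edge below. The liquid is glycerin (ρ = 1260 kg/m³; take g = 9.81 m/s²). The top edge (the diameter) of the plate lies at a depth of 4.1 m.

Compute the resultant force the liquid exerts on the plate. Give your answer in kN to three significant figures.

γ = ρg = 1260 × 9.81 / 1000 = 12.3606 kN/m³.
The centroid of a semicircle lies 4r/(3π) = 0.190562 m from the diameter, here below the top edge, so the centroid depth is h_c = 4.1 + 0.190562 = 4.29056 m.
A = πr²/2 = π × 0.449²/2 = 0.316674 m².
Resultant F = γ·h_c·A = 12.3606 × 4.29056 × 0.316674 = 16.7945 kN.

F ≈ 16.8 kN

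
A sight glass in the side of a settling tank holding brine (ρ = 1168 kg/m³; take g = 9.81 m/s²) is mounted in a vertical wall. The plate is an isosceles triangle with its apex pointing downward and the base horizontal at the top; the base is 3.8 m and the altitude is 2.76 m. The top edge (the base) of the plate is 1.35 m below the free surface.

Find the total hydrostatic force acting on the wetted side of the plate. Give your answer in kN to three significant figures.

F ≈ 136 kN

γ = ρg = 1168 × 9.81 / 1000 = 11.45808 kN/m³.
With the apex down, the centroid sits h/3 = 2.76/3 = 0.92 m below the base (the top edge), so the centroid depth is h_c = 1.35 + 0.92 = 2.27 m.
A = ½ × 3.8 × 2.76 = 5.244 m².
Resultant F = γ·h_c·A = 11.45808 × 2.27 × 5.244 = 136.396 kN.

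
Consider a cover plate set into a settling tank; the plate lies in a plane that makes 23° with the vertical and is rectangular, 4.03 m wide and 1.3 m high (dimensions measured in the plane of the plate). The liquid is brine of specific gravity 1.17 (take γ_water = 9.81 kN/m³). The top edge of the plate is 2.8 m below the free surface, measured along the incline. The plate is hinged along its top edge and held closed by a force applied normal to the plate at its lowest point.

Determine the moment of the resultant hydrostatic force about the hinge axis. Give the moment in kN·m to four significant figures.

M ≈ 131.9 kN·m

γ = 1.17 × 9.81 = 11.4777 kN/m³.
The plate makes 23° with the vertical, i.e. θ = 90° − 23° = 67° to the horizontal. Measuring y along the incline from the free-surface line, vertical depth h = y·sinθ with sinθ = 0.920505.
The centroid lies 1.3/2 = 0.65 m below the top edge, so y_c = 2.8 + 0.65 = 3.45 m and h_c = 3.45 × 0.920505 = 3.17574 m.
A = 4.03 × 1.3 = 5.239 m².
Resultant F = γ·h_c·A = 11.4777 × 3.17574 × 5.239 = 190.963 kN.
I_c = b·h³/12 = 4.03 × 1.3³/12 = 0.737826 m⁴.
Centre of pressure: y_p = y_c + I_c/(y_c·A) = 3.45 + 0.737826/(3.45 × 5.239) = 3.45 + 0.0408213 = 3.49082 m along the plane.
The resultant acts 0.65 + 0.0408213 = 0.690821 m (along the plate) below the hinge at the top edge, so the moment about the hinge is M = F × 0.690821 = 190.963 × 0.690821 = 131.921 kN·m.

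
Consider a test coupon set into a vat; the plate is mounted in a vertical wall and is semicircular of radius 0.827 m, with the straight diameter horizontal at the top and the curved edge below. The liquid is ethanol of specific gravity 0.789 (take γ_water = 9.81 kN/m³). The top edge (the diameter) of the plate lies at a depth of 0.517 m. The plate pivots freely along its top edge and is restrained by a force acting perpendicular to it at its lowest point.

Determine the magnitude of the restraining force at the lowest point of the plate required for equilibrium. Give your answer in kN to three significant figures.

γ = 0.789 × 9.81 = 7.74009 kN/m³.
The centroid of a semicircle lies 4r/(3π) = 0.35099 m from the diameter, here below the top edge, so the centroid depth is h_c = 0.517 + 0.35099 = 0.86799 m.
A = πr²/2 = π × 0.827²/2 = 1.07431 m².
Resultant F = γ·h_c·A = 7.74009 × 0.86799 × 1.07431 = 7.21756 kN.
I_c = (π/8 − 8/(9π))·r⁴ = 0.109757 × 0.827⁴ = 0.0513398 m⁴.
Centre of pressure: y_p = y_c + I_c/(y_c·A) = 0.86799 + 0.0513398/(0.86799 × 1.07431) = 0.86799 + 0.0550567 = 0.923047 m along the plane.
The resultant acts 0.35099 + 0.0550567 = 0.406047 m (along the plate) below the hinge at the top edge, so the moment about the hinge is M = F × 0.406047 = 7.21756 × 0.406047 = 2.93067 kN·m.
A normal force at the bottom, 0.827 m from the hinge, must supply this moment: P = 2.93067/0.827 = 3.54374 kN.

P ≈ 3.54 kN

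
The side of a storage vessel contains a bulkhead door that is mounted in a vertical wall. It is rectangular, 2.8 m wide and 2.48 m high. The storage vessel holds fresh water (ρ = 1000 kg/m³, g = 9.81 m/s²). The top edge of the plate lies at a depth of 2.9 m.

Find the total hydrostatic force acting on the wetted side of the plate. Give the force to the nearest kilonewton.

γ = ρg = 1000 × 9.81 = 9810 N/m³ = 9.81 kN/m³.
The centroid lies 2.48/2 = 1.24 m below the top edge, so the centroid depth is h_c = 2.9 + 1.24 = 4.14 m.
A = 2.8 × 2.48 = 6.944 m².
Resultant F = γ·h_c·A = 9.81 × 4.14 × 6.944 = 282.019 kN.

F ≈ 282 kN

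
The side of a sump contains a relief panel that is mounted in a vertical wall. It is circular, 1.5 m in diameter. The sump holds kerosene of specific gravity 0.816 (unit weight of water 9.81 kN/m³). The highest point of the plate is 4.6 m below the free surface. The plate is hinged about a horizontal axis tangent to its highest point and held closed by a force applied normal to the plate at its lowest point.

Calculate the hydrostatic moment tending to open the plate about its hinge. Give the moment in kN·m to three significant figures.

M ≈ 58.7 kN·m

γ = 0.816 × 9.81 = 8.00496 kN/m³.
The centroid is at the centre, 0.75 m below the top of the plate, so the centroid depth is h_c = 4.6 + 0.75 = 5.35 m.
A = π(0.75)² = 1.76715 m².
Resultant F = γ·h_c·A = 8.00496 × 5.35 × 1.76715 = 75.6809 kN.
I_c = πr⁴/4 = π × 0.75⁴/4 = 0.248505 m⁴.
Centre of pressure: y_p = y_c + I_c/(y_c·A) = 5.35 + 0.248505/(5.35 × 1.76715) = 5.35 + 0.026285 = 5.37628 m along the plane.
The resultant acts 0.75 + 0.026285 = 0.776285 m (along the plate) below the hinge at the top edge, so the moment about the hinge is M = F × 0.776285 = 75.6809 × 0.776285 = 58.7499 kN·m.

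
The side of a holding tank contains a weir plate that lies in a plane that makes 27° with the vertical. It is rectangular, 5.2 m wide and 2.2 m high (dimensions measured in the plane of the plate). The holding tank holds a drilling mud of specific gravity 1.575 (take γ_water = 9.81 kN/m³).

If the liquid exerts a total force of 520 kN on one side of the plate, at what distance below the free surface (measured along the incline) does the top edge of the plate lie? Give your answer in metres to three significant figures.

y_top ≈ 2.20 m

γ = 1.575 × 9.81 = 15.45075 kN/m³.
A = 5.2 × 2.2 = 11.44 m².
From F = γ·h_c·A, the centroid depth is h_c = 520/(15.45075 × 11.44) = 2.9419 m.
The plate makes 27° with the vertical, i.e. θ = 90° − 27° = 63° to the horizontal. Measuring y along the incline from the free-surface line, vertical depth h = y·sinθ with sinθ = 0.891007.
Along the incline, y_c = h_c/sinθ = 2.9419/0.891007 = 3.30177 m.
The centroid lies 2.2/2 = 1.1 m below the top edge, so the top edge sits at y_top = 3.30177 − 1.1 = 2.20177 m along the incline.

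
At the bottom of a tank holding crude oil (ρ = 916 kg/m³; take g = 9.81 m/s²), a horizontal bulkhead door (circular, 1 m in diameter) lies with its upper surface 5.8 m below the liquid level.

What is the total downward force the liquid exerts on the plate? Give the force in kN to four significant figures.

γ = ρg = 916 × 9.81 / 1000 = 8.98596 kN/m³.
The plate is horizontal, so pressure is uniform at p = γ·h = 8.98596 × 5.8 = 52.1186 kN/m².
A = π(0.5)² = 0.785398 m².
F = p·A = 52.1186 × 0.785398 = 40.9338 kN.

F ≈ 40.93 kN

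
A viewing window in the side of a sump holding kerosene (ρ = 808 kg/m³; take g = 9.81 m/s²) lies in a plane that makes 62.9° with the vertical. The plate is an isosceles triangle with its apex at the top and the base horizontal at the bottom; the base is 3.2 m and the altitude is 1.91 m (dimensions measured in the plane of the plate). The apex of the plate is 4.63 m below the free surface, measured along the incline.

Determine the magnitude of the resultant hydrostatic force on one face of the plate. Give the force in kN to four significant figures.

γ = ρg = 808 × 9.81 / 1000 = 7.92648 kN/m³.
The plate makes 62.9° with the vertical, i.e. θ = 90° − 62.9° = 27.1° to the horizontal. Measuring y along the incline from the free-surface line, vertical depth h = y·sinθ with sinθ = 0.455545.
With the apex up, the centroid sits 2h/3 = 2 × 1.91/3 = 1.27333 m below the apex, so y_c = 4.63 + 1.27333 = 5.90333 m and h_c = 5.90333 × 0.455545 = 2.68923 m.
A = ½ × 3.2 × 1.91 = 3.056 m².
Resultant F = γ·h_c·A = 7.92648 × 2.68923 × 3.056 = 65.1421 kN.

F ≈ 65.14 kN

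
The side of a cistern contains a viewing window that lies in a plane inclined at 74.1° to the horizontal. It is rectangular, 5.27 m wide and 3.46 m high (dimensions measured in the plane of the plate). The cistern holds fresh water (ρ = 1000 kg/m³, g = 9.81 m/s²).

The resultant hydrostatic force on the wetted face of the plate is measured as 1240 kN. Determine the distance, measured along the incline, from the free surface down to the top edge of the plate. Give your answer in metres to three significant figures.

γ = ρg = 1000 × 9.81 = 9810 N/m³ = 9.81 kN/m³.
A = 5.27 × 3.46 = 18.2342 m².
From F = γ·h_c·A, the centroid depth is h_c = 1240/(9.81 × 18.2342) = 6.93212 m.
Let θ = 74.1° be the plate's angle to the horizontal; measure y along the incline from where the plane meets the free surface. Vertical depth h = y·sinθ with sinθ = 0.961741.
Along the incline, y_c = h_c/sinθ = 6.93212/0.961741 = 7.20789 m.
The centroid lies 3.46/2 = 1.73 m below the top edge, so the top edge sits at y_top = 7.20789 − 1.73 = 5.47789 m along the incline.

y_top ≈ 5.48 m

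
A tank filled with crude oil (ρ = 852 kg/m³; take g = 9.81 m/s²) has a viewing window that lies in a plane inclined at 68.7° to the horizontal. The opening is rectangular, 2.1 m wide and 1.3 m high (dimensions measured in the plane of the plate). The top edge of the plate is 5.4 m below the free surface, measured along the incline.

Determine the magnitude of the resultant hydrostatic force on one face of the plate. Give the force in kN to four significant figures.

γ = ρg = 852 × 9.81 / 1000 = 8.35812 kN/m³.
Let θ = 68.7° be the plate's angle to the horizontal; measure y along the incline from where the plane meets the free surface. Vertical depth h = y·sinθ with sinθ = 0.931691.
The centroid lies 1.3/2 = 0.65 m below the top edge, so y_c = 5.4 + 0.65 = 6.05 m and h_c = 6.05 × 0.931691 = 5.63673 m.
A = 2.1 × 1.3 = 2.73 m².
Resultant F = γ·h_c·A = 8.35812 × 5.63673 × 2.73 = 128.617 kN.

F ≈ 128.6 kN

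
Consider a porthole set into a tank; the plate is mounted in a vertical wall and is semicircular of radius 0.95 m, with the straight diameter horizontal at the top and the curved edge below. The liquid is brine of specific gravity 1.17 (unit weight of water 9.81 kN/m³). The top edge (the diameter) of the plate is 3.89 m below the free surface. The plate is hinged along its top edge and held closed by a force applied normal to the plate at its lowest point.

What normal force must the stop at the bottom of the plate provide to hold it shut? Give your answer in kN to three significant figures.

P ≈ 30.7 kN

γ = 1.17 × 9.81 = 11.4777 kN/m³.
The centroid of a semicircle lies 4r/(3π) = 0.403193 m from the diameter, here below the top edge, so the centroid depth is h_c = 3.89 + 0.403193 = 4.29319 m.
A = πr²/2 = π × 0.95²/2 = 1.41764 m².
Resultant F = γ·h_c·A = 11.4777 × 4.29319 × 1.41764 = 69.8556 kN.
I_c = (π/8 − 8/(9π))·r⁴ = 0.109757 × 0.95⁴ = 0.0893978 m⁴.
Centre of pressure: y_p = y_c + I_c/(y_c·A) = 4.29319 + 0.0893978/(4.29319 × 1.41764) = 4.29319 + 0.0146886 = 4.30788 m along the plane.
The resultant acts 0.403193 + 0.0146886 = 0.417882 m (along the plate) below the hinge at the top edge, so the moment about the hinge is M = F × 0.417882 = 69.8556 × 0.417882 = 29.1914 kN·m.
A normal force at the bottom, 0.95 m from the hinge, must supply this moment: P = 29.1914/0.95 = 30.7278 kN.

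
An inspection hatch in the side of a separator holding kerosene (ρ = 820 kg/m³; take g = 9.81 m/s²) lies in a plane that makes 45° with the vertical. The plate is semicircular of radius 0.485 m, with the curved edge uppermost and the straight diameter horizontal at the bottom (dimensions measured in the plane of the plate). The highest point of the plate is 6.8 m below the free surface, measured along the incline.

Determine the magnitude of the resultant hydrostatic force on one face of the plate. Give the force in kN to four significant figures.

γ = ρg = 820 × 9.81 / 1000 = 8.0442 kN/m³.
The plate makes 45° with the vertical, i.e. θ = 90° − 45° = 45° to the horizontal. Measuring y along the incline from the free-surface line, vertical depth h = y·sinθ with sinθ = 0.707107.
The centroid lies 4r/(3π) = 0.20584 m above the diameter, so r − 4r/(3π) = 0.485 − 0.20584 = 0.27916 m below the topmost point, so y_c = 6.8 + 0.27916 = 7.07916 m and h_c = 7.07916 × 0.707107 = 5.00572 m.
A = πr²/2 = π × 0.485²/2 = 0.369491 m².
Resultant F = γ·h_c·A = 8.0442 × 5.00572 × 0.369491 = 14.8783 kN.

F ≈ 14.88 kN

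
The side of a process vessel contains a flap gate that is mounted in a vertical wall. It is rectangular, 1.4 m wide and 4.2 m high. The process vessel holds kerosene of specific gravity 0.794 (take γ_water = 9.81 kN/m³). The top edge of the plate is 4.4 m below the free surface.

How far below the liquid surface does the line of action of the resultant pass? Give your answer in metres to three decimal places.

γ = 0.794 × 9.81 = 7.78914 kN/m³.
The centroid lies 4.2/2 = 2.1 m below the top edge, so the centroid depth is h_c = 4.4 + 2.1 = 6.5 m.
A = 1.4 × 4.2 = 5.88 m².
Resultant F = γ·h_c·A = 7.78914 × 6.5 × 5.88 = 297.701 kN.
I_c = b·h³/12 = 1.4 × 4.2³/12 = 8.6436 m⁴.
Centre of pressure: y_p = y_c + I_c/(y_c·A) = 6.5 + 8.6436/(6.5 × 5.88) = 6.5 + 0.226154 = 6.72615 m along the plane.

h_p = 6.726 m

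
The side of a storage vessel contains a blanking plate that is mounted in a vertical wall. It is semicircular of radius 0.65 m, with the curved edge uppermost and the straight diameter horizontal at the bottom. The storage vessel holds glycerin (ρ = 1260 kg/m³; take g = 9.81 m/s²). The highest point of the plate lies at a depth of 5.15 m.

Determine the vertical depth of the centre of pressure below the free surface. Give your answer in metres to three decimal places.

γ = ρg = 1260 × 9.81 / 1000 = 12.3606 kN/m³.
The centroid lies 4r/(3π) = 0.275869 m above the diameter, so r − 4r/(3π) = 0.65 − 0.275869 = 0.374131 m below the topmost point, so the centroid depth is h_c = 5.15 + 0.374131 = 5.52413 m.
A = πr²/2 = π × 0.65²/2 = 0.663661 m².
Resultant F = γ·h_c·A = 12.3606 × 5.52413 × 0.663661 = 45.3158 kN.
I_c = (π/8 − 8/(9π))·r⁴ = 0.109757 × 0.65⁴ = 0.0195923 m⁴.
Centre of pressure: y_p = y_c + I_c/(y_c·A) = 5.52413 + 0.0195923/(5.52413 × 0.663661) = 5.52413 + 0.00534411 = 5.52947 m along the plane.

h_p = 5.529 m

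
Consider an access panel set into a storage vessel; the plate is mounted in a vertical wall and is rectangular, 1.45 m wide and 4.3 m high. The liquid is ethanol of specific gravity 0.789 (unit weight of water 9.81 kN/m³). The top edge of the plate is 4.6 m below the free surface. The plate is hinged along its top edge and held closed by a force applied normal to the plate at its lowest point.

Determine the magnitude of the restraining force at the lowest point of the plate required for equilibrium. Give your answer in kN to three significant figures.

P ≈ 180 kN

γ = 0.789 × 9.81 = 7.74009 kN/m³.
The centroid lies 4.3/2 = 2.15 m below the top edge, so the centroid depth is h_c = 4.6 + 2.15 = 6.75 m.
A = 1.45 × 4.3 = 6.235 m².
Resultant F = γ·h_c·A = 7.74009 × 6.75 × 6.235 = 325.751 kN.
I_c = b·h³/12 = 1.45 × 4.3³/12 = 9.6071 m⁴.
Centre of pressure: y_p = y_c + I_c/(y_c·A) = 6.75 + 9.6071/(6.75 × 6.235) = 6.75 + 0.228272 = 6.97827 m along the plane.
The resultant acts 2.15 + 0.228272 = 2.37827 m (along the plate) below the hinge at the top edge, so the moment about the hinge is M = F × 2.37827 = 325.751 × 2.37827 = 774.724 kN·m.
A normal force at the bottom, 4.3 m from the hinge, must supply this moment: P = 774.724/4.3 = 180.168 kN.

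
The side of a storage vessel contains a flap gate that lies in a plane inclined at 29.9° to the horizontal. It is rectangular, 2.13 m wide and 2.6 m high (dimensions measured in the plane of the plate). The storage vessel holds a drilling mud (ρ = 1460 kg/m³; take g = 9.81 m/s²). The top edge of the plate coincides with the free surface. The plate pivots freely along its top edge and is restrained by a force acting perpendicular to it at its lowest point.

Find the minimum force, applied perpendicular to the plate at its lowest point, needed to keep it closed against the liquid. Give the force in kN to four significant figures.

P ≈ 34.27 kN

γ = ρg = 1460 × 9.81 / 1000 = 14.3226 kN/m³.
Let θ = 29.9° be the plate's angle to the horizontal; measure y along the incline from where the plane meets the free surface. Vertical depth h = y·sinθ with sinθ = 0.498488.
The centroid lies 2.6/2 = 1.3 m below the top edge, so y_c = 1.3 m and h_c = 1.3 × 0.498488 = 0.648034 m.
A = 2.13 × 2.6 = 5.538 m².
Resultant F = γ·h_c·A = 14.3226 × 0.648034 × 5.538 = 51.4011 kN.
I_c = b·h³/12 = 2.13 × 2.6³/12 = 3.11974 m⁴.
Centre of pressure: y_p = y_c + I_c/(y_c·A) = 1.3 + 3.11974/(1.3 × 5.538) = 1.3 + 0.433333 = 1.73333 m along the plane.
The resultant acts 1.3 + 0.433333 = 1.73333 m (along the plate) below the hinge at the top edge, so the moment about the hinge is M = F × 1.73333 = 51.4011 × 1.73333 = 89.0951 kN·m.
A normal force at the bottom, 2.6 m from the hinge, must supply this moment: P = 89.0951/2.6 = 34.2673 kN.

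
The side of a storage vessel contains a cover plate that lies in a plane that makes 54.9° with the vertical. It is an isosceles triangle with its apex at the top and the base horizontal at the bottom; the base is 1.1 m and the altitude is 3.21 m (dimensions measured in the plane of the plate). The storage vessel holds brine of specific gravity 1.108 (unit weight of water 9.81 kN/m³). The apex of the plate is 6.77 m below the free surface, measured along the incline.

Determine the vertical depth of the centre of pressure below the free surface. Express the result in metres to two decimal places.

γ = 1.108 × 9.81 = 10.86948 kN/m³.
The plate makes 54.9° with the vertical, i.e. θ = 90° − 54.9° = 35.1° to the horizontal. Measuring y along the incline from the free-surface line, vertical depth h = y·sinθ with sinθ = 0.575005.
With the apex up, the centroid sits 2h/3 = 2 × 3.21/3 = 2.14 m below the apex, so y_c = 6.77 + 2.14 = 8.91 m and h_c = 8.91 × 0.575005 = 5.12329 m.
A = ½ × 1.1 × 3.21 = 1.7655 m².
Resultant F = γ·h_c·A = 10.86948 × 5.12329 × 1.7655 = 98.3163 kN.
I_c = b·h³/36 = 1.1 × 3.21³/36 = 1.01066 m⁴.
Centre of pressure: y_p = y_c + I_c/(y_c·A) = 8.91 + 1.01066/(8.91 × 1.7655) = 8.91 + 0.064248 = 8.97425 m along the plane.
Vertically, h_p = y_p·sinθ = 8.97425 × 0.575005 = 5.16024 m.

h_p = 5.16 m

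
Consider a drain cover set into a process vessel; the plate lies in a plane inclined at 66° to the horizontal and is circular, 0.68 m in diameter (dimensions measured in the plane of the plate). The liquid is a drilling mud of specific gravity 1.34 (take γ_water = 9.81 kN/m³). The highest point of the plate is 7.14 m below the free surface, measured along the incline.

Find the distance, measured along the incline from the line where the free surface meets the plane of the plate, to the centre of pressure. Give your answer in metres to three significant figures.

γ = 1.34 × 9.81 = 13.1454 kN/m³.
Let θ = 66° be the plate's angle to the horizontal; measure y along the incline from where the plane meets the free surface. Vertical depth h = y·sinθ with sinθ = 0.913545.
The centroid is at the centre, 0.34 m below the top of the plate, so y_c = 7.14 + 0.34 = 7.48 m and h_c = 7.48 × 0.913545 = 6.83332 m.
A = π(0.34)² = 0.363168 m².
Resultant F = γ·h_c·A = 13.1454 × 6.83332 × 0.363168 = 32.6222 kN.
I_c = πr⁴/4 = π × 0.34⁴/4 = 0.0104956 m⁴.
Centre of pressure: y_p = y_c + I_c/(y_c·A) = 7.48 + 0.0104956/(7.48 × 0.363168) = 7.48 + 0.00386365 = 7.48386 m along the plane.

y_p = 7.48 m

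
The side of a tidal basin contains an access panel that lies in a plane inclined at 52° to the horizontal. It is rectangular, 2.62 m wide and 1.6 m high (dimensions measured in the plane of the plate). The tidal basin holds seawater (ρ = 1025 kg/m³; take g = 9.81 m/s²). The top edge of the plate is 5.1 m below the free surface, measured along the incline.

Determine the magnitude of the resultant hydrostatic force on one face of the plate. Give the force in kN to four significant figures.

F ≈ 196.0 kN

γ = ρg = 1025 × 9.81 / 1000 = 10.05525 kN/m³.
Let θ = 52° be the plate's angle to the horizontal; measure y along the incline from where the plane meets the free surface. Vertical depth h = y·sinθ with sinθ = 0.788011.
The centroid lies 1.6/2 = 0.8 m below the top edge, so y_c = 5.1 + 0.8 = 5.9 m and h_c = 5.9 × 0.788011 = 4.64926 m.
A = 2.62 × 1.6 = 4.192 m².
Resultant F = γ·h_c·A = 10.05525 × 4.64926 × 4.192 = 195.974 kN.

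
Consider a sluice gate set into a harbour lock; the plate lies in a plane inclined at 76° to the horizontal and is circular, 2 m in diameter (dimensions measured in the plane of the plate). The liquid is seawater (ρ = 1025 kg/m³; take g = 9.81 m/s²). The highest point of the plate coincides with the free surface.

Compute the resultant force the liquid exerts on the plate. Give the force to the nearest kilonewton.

F ≈ 31 kN

γ = ρg = 1025 × 9.81 / 1000 = 10.05525 kN/m³.
Let θ = 76° be the plate's angle to the horizontal; measure y along the incline from where the plane meets the free surface. Vertical depth h = y·sinθ with sinθ = 0.970296.
The centroid is at the centre, 1 m below the top of the plate, so y_c = 1 m and h_c = 1 × 0.970296 = 0.970296 m.
A = π(1)² = 3.14159 m².
Resultant F = γ·h_c·A = 10.05525 × 0.970296 × 3.14159 = 30.6511 kN.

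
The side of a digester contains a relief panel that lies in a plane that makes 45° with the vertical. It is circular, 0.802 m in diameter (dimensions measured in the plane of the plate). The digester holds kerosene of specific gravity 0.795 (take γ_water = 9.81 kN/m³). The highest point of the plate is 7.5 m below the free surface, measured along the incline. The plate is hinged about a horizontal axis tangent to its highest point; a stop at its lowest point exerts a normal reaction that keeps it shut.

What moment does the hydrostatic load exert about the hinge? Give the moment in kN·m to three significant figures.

γ = 0.795 × 9.81 = 7.79895 kN/m³.
The plate makes 45° with the vertical, i.e. θ = 90° − 45° = 45° to the horizontal. Measuring y along the incline from the free-surface line, vertical depth h = y·sinθ with sinθ = 0.707107.
The centroid is at the centre, 0.401 m below the top of the plate, so y_c = 7.5 + 0.401 = 7.901 m and h_c = 7.901 × 0.707107 = 5.58685 m.
A = π(0.401)² = 0.505171 m².
Resultant F = γ·h_c·A = 7.79895 × 5.58685 × 0.505171 = 22.0111 kN.
I_c = πr⁴/4 = π × 0.401⁴/4 = 0.020308 m⁴.
Centre of pressure: y_p = y_c + I_c/(y_c·A) = 7.901 + 0.020308/(7.901 × 0.505171) = 7.901 + 0.005088 = 7.90609 m along the plane.
The resultant acts 0.401 + 0.005088 = 0.406088 m (along the plate) below the hinge at the top edge, so the moment about the hinge is M = F × 0.406088 = 22.0111 × 0.406088 = 8.93844 kN·m.

M ≈ 8.94 kN·m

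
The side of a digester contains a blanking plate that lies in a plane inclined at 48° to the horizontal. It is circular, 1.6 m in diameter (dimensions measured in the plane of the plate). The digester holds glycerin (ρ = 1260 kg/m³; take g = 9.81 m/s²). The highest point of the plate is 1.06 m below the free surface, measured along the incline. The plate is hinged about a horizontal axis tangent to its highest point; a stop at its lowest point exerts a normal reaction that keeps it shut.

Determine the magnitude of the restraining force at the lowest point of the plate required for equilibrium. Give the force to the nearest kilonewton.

P ≈ 19 kN

γ = ρg = 1260 × 9.81 / 1000 = 12.3606 kN/m³.
Let θ = 48° be the plate's angle to the horizontal; measure y along the incline from where the plane meets the free surface. Vertical depth h = y·sinθ with sinθ = 0.743145.
The centroid is at the centre, 0.8 m below the top of the plate, so y_c = 1.06 + 0.8 = 1.86 m and h_c = 1.86 × 0.743145 = 1.38225 m.
A = π(0.8)² = 2.01062 m².
Resultant F = γ·h_c·A = 12.3606 × 1.38225 × 2.01062 = 34.3523 kN.
I_c = πr⁴/4 = π × 0.8⁴/4 = 0.321699 m⁴.
Centre of pressure: y_p = y_c + I_c/(y_c·A) = 1.86 + 0.321699/(1.86 × 2.01062) = 1.86 + 0.0860215 = 1.94602 m along the plane.
The resultant acts 0.8 + 0.0860215 = 0.886022 m (along the plate) below the hinge at the top edge, so the moment about the hinge is M = F × 0.886022 = 34.3523 × 0.886022 = 30.4369 kN·m.
A normal force at the bottom, 1.6 m from the hinge, must supply this moment: P = 30.4369/1.6 = 19.0231 kN.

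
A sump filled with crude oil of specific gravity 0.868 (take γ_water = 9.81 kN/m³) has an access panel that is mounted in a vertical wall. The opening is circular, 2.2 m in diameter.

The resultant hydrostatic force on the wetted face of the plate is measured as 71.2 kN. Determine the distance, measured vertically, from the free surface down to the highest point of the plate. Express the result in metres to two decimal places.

d_top ≈ 1.10 m

γ = 0.868 × 9.81 = 8.51508 kN/m³.
A = π(1.1)² = 3.80133 m².
From F = γ·h_c·A, the centroid depth is h_c = 71.2/(8.51508 × 3.80133) = 2.19966 m.
The centroid is at the centre, 1.1 m below the top of the plate, so the highest point sits at h_top = 2.19966 − 1.1 = 1.09966 m below the surface.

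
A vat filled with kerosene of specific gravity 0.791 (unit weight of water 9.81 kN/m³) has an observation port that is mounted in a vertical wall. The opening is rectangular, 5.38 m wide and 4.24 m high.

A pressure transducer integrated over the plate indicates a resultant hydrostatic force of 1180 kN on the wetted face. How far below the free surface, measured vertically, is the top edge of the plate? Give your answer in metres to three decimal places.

d_top ≈ 4.546 m

γ = 0.791 × 9.81 = 7.75971 kN/m³.
A = 5.38 × 4.24 = 22.8112 m².
From F = γ·h_c·A, the centroid depth is h_c = 1180/(7.75971 × 22.8112) = 6.66635 m.
The centroid lies 4.24/2 = 2.12 m below the top edge, so the top edge sits at h_top = 6.66635 − 2.12 = 4.54635 m below the surface.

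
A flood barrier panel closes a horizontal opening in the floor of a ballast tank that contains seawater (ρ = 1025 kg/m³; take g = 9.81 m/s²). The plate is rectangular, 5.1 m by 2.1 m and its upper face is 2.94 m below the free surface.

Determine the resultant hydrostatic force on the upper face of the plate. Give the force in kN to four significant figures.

F ≈ 316.6 kN

γ = ρg = 1025 × 9.81 / 1000 = 10.05525 kN/m³.
The plate is horizontal, so pressure is uniform at p = γ·h = 10.05525 × 2.94 = 29.5624 kN/m².
A = 5.1 × 2.1 = 10.71 m².
F = p·A = 29.5624 × 10.71 = 316.613 kN.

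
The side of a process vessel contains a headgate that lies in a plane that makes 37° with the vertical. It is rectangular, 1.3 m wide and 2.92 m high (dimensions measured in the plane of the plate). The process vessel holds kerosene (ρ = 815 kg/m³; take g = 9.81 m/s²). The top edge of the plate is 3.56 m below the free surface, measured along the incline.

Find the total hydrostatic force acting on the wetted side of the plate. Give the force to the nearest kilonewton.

F ≈ 122 kN

γ = ρg = 815 × 9.81 / 1000 = 7.99515 kN/m³.
The plate makes 37° with the vertical, i.e. θ = 90° − 37° = 53° to the horizontal. Measuring y along the incline from the free-surface line, vertical depth h = y·sinθ with sinθ = 0.798636.
The centroid lies 2.92/2 = 1.46 m below the top edge, so y_c = 3.56 + 1.46 = 5.02 m and h_c = 5.02 × 0.798636 = 4.00915 m.
A = 1.3 × 2.92 = 3.796 m².
Resultant F = γ·h_c·A = 7.99515 × 4.00915 × 3.796 = 121.676 kN.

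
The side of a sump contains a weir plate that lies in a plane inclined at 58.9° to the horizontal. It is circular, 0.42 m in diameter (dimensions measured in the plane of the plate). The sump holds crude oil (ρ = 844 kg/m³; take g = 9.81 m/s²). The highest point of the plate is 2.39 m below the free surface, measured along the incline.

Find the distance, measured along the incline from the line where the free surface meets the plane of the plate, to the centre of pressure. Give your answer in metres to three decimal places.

y_p = 2.604 m

γ = ρg = 844 × 9.81 / 1000 = 8.27964 kN/m³.
Let θ = 58.9° be the plate's angle to the horizontal; measure y along the incline from where the plane meets the free surface. Vertical depth h = y·sinθ with sinθ = 0.856267.
The centroid is at the centre, 0.21 m below the top of the plate, so y_c = 2.39 + 0.21 = 2.6 m and h_c = 2.6 × 0.856267 = 2.22629 m.
A = π(0.21)² = 0.138544 m².
Resultant F = γ·h_c·A = 8.27964 × 2.22629 × 0.138544 = 2.55376 kN.
I_c = πr⁴/4 = π × 0.21⁴/4 = 0.00152745 m⁴.
Centre of pressure: y_p = y_c + I_c/(y_c·A) = 2.6 + 0.00152745/(2.6 × 0.138544) = 2.6 + 0.00424039 = 2.60424 m along the plane.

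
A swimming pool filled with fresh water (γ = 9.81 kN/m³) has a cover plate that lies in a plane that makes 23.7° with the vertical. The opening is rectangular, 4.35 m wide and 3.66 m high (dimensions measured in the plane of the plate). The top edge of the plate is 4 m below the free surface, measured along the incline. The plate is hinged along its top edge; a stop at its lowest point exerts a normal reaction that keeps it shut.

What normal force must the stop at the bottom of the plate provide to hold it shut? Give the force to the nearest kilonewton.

γ = 9.81 kN/m³.
The plate makes 23.7° with the vertical, i.e. θ = 90° − 23.7° = 66.3° to the horizontal. Measuring y along the incline from the free-surface line, vertical depth h = y·sinθ with sinθ = 0.915663.
The centroid lies 3.66/2 = 1.83 m below the top edge, so y_c = 4 + 1.83 = 5.83 m and h_c = 5.83 × 0.915663 = 5.33832 m.
A = 4.35 × 3.66 = 15.921 m².
Resultant F = γ·h_c·A = 9.81 × 5.33832 × 15.921 = 833.766 kN.
I_c = b·h³/12 = 4.35 × 3.66³/12 = 17.7726 m⁴.
Centre of pressure: y_p = y_c + I_c/(y_c·A) = 5.83 + 17.7726/(5.83 × 15.921) = 5.83 + 0.191475 = 6.02147 m along the plane.
The resultant acts 1.83 + 0.191475 = 2.02148 m (along the plate) below the hinge at the top edge, so the moment about the hinge is M = F × 2.02148 = 833.766 × 2.02148 = 1685.44 kN·m.
A normal force at the bottom, 3.66 m from the hinge, must supply this moment: P = 1685.44/3.66 = 460.503 kN.

P ≈ 461 kN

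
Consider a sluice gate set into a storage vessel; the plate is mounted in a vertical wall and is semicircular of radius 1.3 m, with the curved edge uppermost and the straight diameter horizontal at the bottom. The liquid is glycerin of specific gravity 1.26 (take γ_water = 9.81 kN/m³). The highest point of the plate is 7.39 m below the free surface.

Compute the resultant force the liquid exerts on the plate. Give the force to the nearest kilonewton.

γ = 1.26 × 9.81 = 12.3606 kN/m³.
The centroid lies 4r/(3π) = 0.551737 m above the diameter, so r − 4r/(3π) = 1.3 − 0.551737 = 0.748263 m below the topmost point, so the centroid depth is h_c = 7.39 + 0.748263 = 8.13826 m.
A = πr²/2 = π × 1.3²/2 = 2.65465 m².
Resultant F = γ·h_c·A = 12.3606 × 8.13826 × 2.65465 = 267.041 kN.

F ≈ 267 kN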